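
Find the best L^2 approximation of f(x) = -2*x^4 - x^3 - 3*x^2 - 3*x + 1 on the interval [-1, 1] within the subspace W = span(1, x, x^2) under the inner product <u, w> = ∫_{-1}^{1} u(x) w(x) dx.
g(x) = -33*x^2/7 - 18*x/5 + 41/35

The best approximation g ∈ W is the orthogonal projection of f onto W. Writing g = a_0 + a_1 x + a_2 x^2, the coefficients solve the normal equations G · a = b where
  G_{ij} = <φ_i, φ_j> and b_i = <f, φ_i>, with φ_0 = 1, φ_1 = x, φ_2 = x^2.
G =
  [2, 0, 2/3]
  [0, 2/3, 0]
  [2/3, 0, 2/5],
b = (-4/5, -12/5, -116/105).
Solving gives a_0 = 41/35, a_1 = -18/5, a_2 = -33/7, so
  g(x) = -33*x^2/7 - 18*x/5 + 41/35.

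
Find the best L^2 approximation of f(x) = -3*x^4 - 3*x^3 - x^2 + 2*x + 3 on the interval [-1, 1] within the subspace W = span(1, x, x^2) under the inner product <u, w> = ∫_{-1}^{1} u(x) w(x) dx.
g(x) = -25*x^2/7 + x/5 + 114/35

The best approximation g ∈ W is the orthogonal projection of f onto W. Writing g = a_0 + a_1 x + a_2 x^2, the coefficients solve the normal equations G · a = b where
  G_{ij} = <φ_i, φ_j> and b_i = <f, φ_i>, with φ_0 = 1, φ_1 = x, φ_2 = x^2.
G =
  [2, 0, 2/3]
  [0, 2/3, 0]
  [2/3, 0, 2/5],
b = (62/15, 2/15, 26/35).
Solving gives a_0 = 114/35, a_1 = 1/5, a_2 = -25/7, so
  g(x) = -25*x^2/7 + x/5 + 114/35.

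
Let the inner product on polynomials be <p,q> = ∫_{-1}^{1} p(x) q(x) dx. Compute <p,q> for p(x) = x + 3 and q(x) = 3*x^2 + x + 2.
<p,q> = 56/3

Expand the product: p(x)·q(x) = 3*x^3 + 10*x^2 + 5*x + 6.
∫_{-1}^{1} of each monomial x^k gives [2/(k+1) if k even, 0 if k odd]. Integrating term-by-term (or equivalently evaluating the antiderivative F(x) = 3*x^4/4 + 10*x^3/3 + 5*x^2/2 + 6*x at the endpoints):
  F(1) − F(−1) = 151/12 − (-73/12) = 56/3.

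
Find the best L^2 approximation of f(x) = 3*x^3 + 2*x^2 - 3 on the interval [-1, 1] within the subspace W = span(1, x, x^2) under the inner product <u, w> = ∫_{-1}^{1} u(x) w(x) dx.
g(x) = 2*x^2 + 9*x/5 - 3

The best approximation g ∈ W is the orthogonal projection of f onto W. Writing g = a_0 + a_1 x + a_2 x^2, the coefficients solve the normal equations G · a = b where
  G_{ij} = <φ_i, φ_j> and b_i = <f, φ_i>, with φ_0 = 1, φ_1 = x, φ_2 = x^2.
G =
  [2, 0, 2/3]
  [0, 2/3, 0]
  [2/3, 0, 2/5],
b = (-14/3, 6/5, -6/5).
Solving gives a_0 = -3, a_1 = 9/5, a_2 = 2, so
  g(x) = 2*x^2 + 9*x/5 - 3.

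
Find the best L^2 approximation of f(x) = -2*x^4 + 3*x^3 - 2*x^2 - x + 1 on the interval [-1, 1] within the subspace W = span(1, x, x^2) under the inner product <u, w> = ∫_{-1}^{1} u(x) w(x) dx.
g(x) = -26*x^2/7 + 4*x/5 + 41/35

The best approximation g ∈ W is the orthogonal projection of f onto W. Writing g = a_0 + a_1 x + a_2 x^2, the coefficients solve the normal equations G · a = b where
  G_{ij} = <φ_i, φ_j> and b_i = <f, φ_i>, with φ_0 = 1, φ_1 = x, φ_2 = x^2.
G =
  [2, 0, 2/3]
  [0, 2/3, 0]
  [2/3, 0, 2/5],
b = (-2/15, 8/15, -74/105).
Solving gives a_0 = 41/35, a_1 = 4/5, a_2 = -26/7, so
  g(x) = -26*x^2/7 + 4*x/5 + 41/35.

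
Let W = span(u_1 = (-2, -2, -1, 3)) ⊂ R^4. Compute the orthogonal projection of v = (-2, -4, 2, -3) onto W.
proj_W(v) = (-1/9, -1/9, -1/18, 1/6)

Set up U = [u_1 | ... | u_1] ∈ R^(4×1). The projector onto W = col(U) is P = U (U^T U)^(-1) U^T.
Compute U^T U =
  [18],
and U^T v = (1).
Solve U^T U · c = U^T v for the coefficients: c = (1/18). The projection is proj_W(v) = U c.
Check: (v - proj_W(v)) · u_1 = 0  (should be 0).
Result: proj_W(v) = (-1/9, -1/9, -1/18, 1/6).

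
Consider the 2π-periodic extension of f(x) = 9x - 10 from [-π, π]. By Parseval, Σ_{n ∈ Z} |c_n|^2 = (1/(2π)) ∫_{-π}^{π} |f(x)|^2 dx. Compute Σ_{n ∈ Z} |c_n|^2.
Σ |c_n|^2 = 27π^2 + 100

Expand and integrate term by term over [-π, π]:
  ∫ (9x)^2 dx = 81·(2π^3/3); ∫ 2·9·(-10)·x dx = 0 (odd integrand); ∫ (-10)^2 dx = 100·2π.
So (1/(2π)) ∫_{-π}^{π} (9x - 10)^2 dx = 81π^2/3 + 100 = 27π^2 + 100.
Parseval ⇒ Σ |c_n|^2 = 27π^2 + 100.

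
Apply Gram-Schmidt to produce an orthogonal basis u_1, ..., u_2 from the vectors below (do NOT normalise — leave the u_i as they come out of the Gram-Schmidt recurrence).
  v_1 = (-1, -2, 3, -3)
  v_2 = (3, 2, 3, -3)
Orthogonal basis:
  u_1 = (-1, -2, 3, -3)
  u_2 = (80/23, 68/23, 36/23, -36/23)

Apply the Gram-Schmidt recurrence
  u_1 = v_1
  u_i = v_i − Σ_{j<i} ((v_i · u_j) / (u_j · u_j)) · u_j.

Step by step this gives:
  u_1 = (-1, -2, 3, -3)
  u_2 = (80/23, 68/23, 36/23, -36/23)

Orthogonality check:
  u_2 · u_1 = 0 (should be 0)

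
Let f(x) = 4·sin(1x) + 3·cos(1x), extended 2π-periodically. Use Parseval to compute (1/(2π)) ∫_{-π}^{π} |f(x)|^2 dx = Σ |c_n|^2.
Σ |c_n|^2 = 25/2

Expand |f|^2 and use orthogonality of {sin(nx), cos(mx)} on [-π, π]:
  ∫_{-π}^{π} sin(nx)^2 dx = π, ∫ cos(mx)^2 dx = π, and cross terms integrate to 0.
So ∫_{-π}^{π} f(x)^2 dx = 4^2 · π + 3^2 · π = (16 + 9)π.
Divide by 2π: (16 + 9)/2 = 25/2.
By Parseval, this equals Σ |c_n|^2.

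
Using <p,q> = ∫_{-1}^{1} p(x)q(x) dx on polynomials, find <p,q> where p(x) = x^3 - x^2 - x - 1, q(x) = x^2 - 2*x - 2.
<p,q> = 24/5

Expand the product: p(x)·q(x) = x^5 - 3*x^4 - x^3 + 3*x^2 + 4*x + 2.
∫_{-1}^{1} of each monomial x^k gives [2/(k+1) if k even, 0 if k odd]. Integrating term-by-term (or equivalently evaluating the antiderivative F(x) = x^6/6 - 3*x^5/5 - x^4/4 + x^3 + 2*x^2 + 2*x at the endpoints):
  F(1) − F(−1) = 259/60 − (-29/60) = 24/5.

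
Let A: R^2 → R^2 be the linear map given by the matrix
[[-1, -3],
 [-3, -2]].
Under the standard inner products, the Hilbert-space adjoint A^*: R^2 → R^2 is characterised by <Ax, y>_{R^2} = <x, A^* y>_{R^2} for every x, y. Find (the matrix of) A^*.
A^* = A^T =
[[-1, -3],
 [-3, -2]]

For real matrices with standard dot products, the defining identity <Ax, y> = <x, A^* y> gives (Ax)^T y = x^T (A^*) y, i.e. x^T A^T y = x^T (A^*) y. Since this holds for all x, y, we must have A^* = A^T. Therefore
A^* =
[[-1, -3],
 [-3, -2]].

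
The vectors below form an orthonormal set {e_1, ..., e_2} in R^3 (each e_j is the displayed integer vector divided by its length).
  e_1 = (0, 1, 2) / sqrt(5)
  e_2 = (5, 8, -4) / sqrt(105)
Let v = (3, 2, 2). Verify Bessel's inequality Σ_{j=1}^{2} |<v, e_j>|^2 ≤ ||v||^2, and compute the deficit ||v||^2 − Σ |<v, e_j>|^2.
Σ |<v, e_j>|^2 = 257/21; ||v||^2 = 17; deficit = 100/21

Write each e_j = u_j / sqrt(<u_j, u_j>) where u_j is the displayed integer vector. Then <v, e_j> = <v, u_j> / sqrt(<u_j, u_j>), so |<v, e_j>|^2 = <v, u_j>^2 / <u_j, u_j>.
Coefficients: <v, e_1> = 6/sqrt(5), <v, e_2> = 23/sqrt(105).
Square and sum: Σ |<v, e_j>|^2 = 257/21.
Compute ||v||^2 = v·v = 17.
Deficit = 17 − 257/21 = 100/21 ≥ 0, confirming Bessel's inequality. (The deficit equals ||v − Σ <v,e_j> e_j||^2, the squared distance from v to span{e_j}.)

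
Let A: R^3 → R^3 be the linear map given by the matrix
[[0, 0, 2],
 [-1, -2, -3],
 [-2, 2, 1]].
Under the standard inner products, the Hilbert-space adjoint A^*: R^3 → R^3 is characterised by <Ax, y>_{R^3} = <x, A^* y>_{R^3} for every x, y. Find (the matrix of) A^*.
A^* = A^T =
[[0, -1, -2],
 [0, -2, 2],
 [2, -3, 1]]

For real matrices with standard dot products, the defining identity <Ax, y> = <x, A^* y> gives (Ax)^T y = x^T (A^*) y, i.e. x^T A^T y = x^T (A^*) y. Since this holds for all x, y, we must have A^* = A^T. Therefore
A^* =
[[0, -1, -2],
 [0, -2, 2],
 [2, -3, 1]].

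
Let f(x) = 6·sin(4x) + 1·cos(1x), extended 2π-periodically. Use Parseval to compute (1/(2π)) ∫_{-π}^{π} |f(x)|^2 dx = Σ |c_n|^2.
Σ |c_n|^2 = 37/2

Expand |f|^2 and use orthogonality of {sin(nx), cos(mx)} on [-π, π]:
  ∫_{-π}^{π} sin(nx)^2 dx = π, ∫ cos(mx)^2 dx = π, and cross terms integrate to 0.
So ∫_{-π}^{π} f(x)^2 dx = 6^2 · π + 1^2 · π = (36 + 1)π.
Divide by 2π: (36 + 1)/2 = 37/2.
By Parseval, this equals Σ |c_n|^2.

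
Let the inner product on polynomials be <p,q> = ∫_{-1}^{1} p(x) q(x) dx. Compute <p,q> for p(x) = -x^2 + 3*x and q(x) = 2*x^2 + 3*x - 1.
<p,q> = 88/15

Expand the product: p(x)·q(x) = -2*x^4 + 3*x^3 + 10*x^2 - 3*x.
∫_{-1}^{1} of each monomial x^k gives [2/(k+1) if k even, 0 if k odd]. Integrating term-by-term (or equivalently evaluating the antiderivative F(x) = -2*x^5/5 + 3*x^4/4 + 10*x^3/3 - 3*x^2/2 at the endpoints):
  F(1) − F(−1) = 131/60 − (-221/60) = 88/15.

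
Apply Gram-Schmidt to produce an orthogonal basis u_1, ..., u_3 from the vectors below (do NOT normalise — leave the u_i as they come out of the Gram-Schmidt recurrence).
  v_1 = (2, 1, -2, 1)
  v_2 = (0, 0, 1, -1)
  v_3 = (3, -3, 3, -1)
Orthogonal basis:
  u_1 = (2, 1, -2, 1)
  u_2 = (3/5, 3/10, 2/5, -7/10)
  u_3 = (25/11, -37/11, 13/11, 13/11)

Apply the Gram-Schmidt recurrence
  u_1 = v_1
  u_i = v_i − Σ_{j<i} ((v_i · u_j) / (u_j · u_j)) · u_j.

Step by step this gives:
  u_1 = (2, 1, -2, 1)
  u_2 = (3/5, 3/10, 2/5, -7/10)
  u_3 = (25/11, -37/11, 13/11, 13/11)

Orthogonality check:
  u_2 · u_1 = 0 (should be 0)
  u_3 · u_1 = 0 (should be 0)
  u_3 · u_2 = 0 (should be 0)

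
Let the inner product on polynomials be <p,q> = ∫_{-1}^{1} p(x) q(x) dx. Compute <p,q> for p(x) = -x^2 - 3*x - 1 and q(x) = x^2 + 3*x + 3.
<p,q> = -226/15

Expand the product: p(x)·q(x) = -x^4 - 6*x^3 - 13*x^2 - 12*x - 3.
∫_{-1}^{1} of each monomial x^k gives [2/(k+1) if k even, 0 if k odd]. Integrating term-by-term (or equivalently evaluating the antiderivative F(x) = -x^5/5 - 3*x^4/2 - 13*x^3/3 - 6*x^2 - 3*x at the endpoints):
  F(1) − F(−1) = -451/30 − (1/30) = -226/15.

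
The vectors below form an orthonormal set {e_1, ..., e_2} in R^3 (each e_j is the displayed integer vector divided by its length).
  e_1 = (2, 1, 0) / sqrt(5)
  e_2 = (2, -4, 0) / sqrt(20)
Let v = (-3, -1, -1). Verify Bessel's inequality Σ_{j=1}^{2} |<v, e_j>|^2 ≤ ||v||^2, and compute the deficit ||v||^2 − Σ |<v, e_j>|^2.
Σ |<v, e_j>|^2 = 10; ||v||^2 = 11; deficit = 1

Write each e_j = u_j / sqrt(<u_j, u_j>) where u_j is the displayed integer vector. Then <v, e_j> = <v, u_j> / sqrt(<u_j, u_j>), so |<v, e_j>|^2 = <v, u_j>^2 / <u_j, u_j>.
Coefficients: <v, e_1> = -7/sqrt(5), <v, e_2> = -2/sqrt(20).
Square and sum: Σ |<v, e_j>|^2 = 10.
Compute ||v||^2 = v·v = 11.
Deficit = 11 − 10 = 1 ≥ 0, confirming Bessel's inequality. (The deficit equals ||v − Σ <v,e_j> e_j||^2, the squared distance from v to span{e_j}.)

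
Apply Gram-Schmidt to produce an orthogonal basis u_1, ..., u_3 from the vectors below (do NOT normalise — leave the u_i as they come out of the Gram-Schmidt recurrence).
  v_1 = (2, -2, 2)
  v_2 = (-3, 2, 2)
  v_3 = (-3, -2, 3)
Orthogonal basis:
  u_1 = (2, -2, 2)
  u_2 = (-2, 1, 3)
  u_3 = (-38/21, -95/42, -19/42)

Apply the Gram-Schmidt recurrence
  u_1 = v_1
  u_i = v_i − Σ_{j<i} ((v_i · u_j) / (u_j · u_j)) · u_j.

Step by step this gives:
  u_1 = (2, -2, 2)
  u_2 = (-2, 1, 3)
  u_3 = (-38/21, -95/42, -19/42)

Orthogonality check:
  u_2 · u_1 = 0 (should be 0)
  u_3 · u_1 = 0 (should be 0)
  u_3 · u_2 = 0 (should be 0)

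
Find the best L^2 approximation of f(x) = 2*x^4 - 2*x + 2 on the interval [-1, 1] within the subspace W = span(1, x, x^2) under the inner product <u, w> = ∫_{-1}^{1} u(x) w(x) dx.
g(x) = 12*x^2/7 - 2*x + 64/35

The best approximation g ∈ W is the orthogonal projection of f onto W. Writing g = a_0 + a_1 x + a_2 x^2, the coefficients solve the normal equations G · a = b where
  G_{ij} = <φ_i, φ_j> and b_i = <f, φ_i>, with φ_0 = 1, φ_1 = x, φ_2 = x^2.
G =
  [2, 0, 2/3]
  [0, 2/3, 0]
  [2/3, 0, 2/5],
b = (24/5, -4/3, 40/21).
Solving gives a_0 = 64/35, a_1 = -2, a_2 = 12/7, so
  g(x) = 12*x^2/7 - 2*x + 64/35.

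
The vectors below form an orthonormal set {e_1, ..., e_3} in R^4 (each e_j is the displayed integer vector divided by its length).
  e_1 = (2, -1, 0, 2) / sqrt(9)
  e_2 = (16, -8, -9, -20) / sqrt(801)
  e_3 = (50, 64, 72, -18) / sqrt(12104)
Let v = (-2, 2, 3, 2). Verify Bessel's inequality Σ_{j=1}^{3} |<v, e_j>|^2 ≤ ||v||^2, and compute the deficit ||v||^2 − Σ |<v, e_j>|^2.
Σ |<v, e_j>|^2 = 349/17; ||v||^2 = 21; deficit = 8/17

Write each e_j = u_j / sqrt(<u_j, u_j>) where u_j is the displayed integer vector. Then <v, e_j> = <v, u_j> / sqrt(<u_j, u_j>), so |<v, e_j>|^2 = <v, u_j>^2 / <u_j, u_j>.
Coefficients: <v, e_1> = -2/sqrt(9), <v, e_2> = -115/sqrt(801), <v, e_3> = 208/sqrt(12104).
Square and sum: Σ |<v, e_j>|^2 = 349/17.
Compute ||v||^2 = v·v = 21.
Deficit = 21 − 349/17 = 8/17 ≥ 0, confirming Bessel's inequality. (The deficit equals ||v − Σ <v,e_j> e_j||^2, the squared distance from v to span{e_j}.)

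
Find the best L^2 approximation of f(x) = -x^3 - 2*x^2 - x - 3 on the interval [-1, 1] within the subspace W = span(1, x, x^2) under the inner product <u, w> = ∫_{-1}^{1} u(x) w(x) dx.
g(x) = -2*x^2 - 8*x/5 - 3

The best approximation g ∈ W is the orthogonal projection of f onto W. Writing g = a_0 + a_1 x + a_2 x^2, the coefficients solve the normal equations G · a = b where
  G_{ij} = <φ_i, φ_j> and b_i = <f, φ_i>, with φ_0 = 1, φ_1 = x, φ_2 = x^2.
G =
  [2, 0, 2/3]
  [0, 2/3, 0]
  [2/3, 0, 2/5],
b = (-22/3, -16/15, -14/5).
Solving gives a_0 = -3, a_1 = -8/5, a_2 = -2, so
  g(x) = -2*x^2 - 8*x/5 - 3.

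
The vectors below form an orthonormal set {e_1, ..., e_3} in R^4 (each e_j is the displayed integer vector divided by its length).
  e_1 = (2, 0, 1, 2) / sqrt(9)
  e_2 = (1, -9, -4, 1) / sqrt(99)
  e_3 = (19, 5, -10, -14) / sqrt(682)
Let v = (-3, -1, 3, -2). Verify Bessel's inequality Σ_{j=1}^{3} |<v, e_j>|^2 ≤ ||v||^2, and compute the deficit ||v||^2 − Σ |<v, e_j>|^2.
Σ |<v, e_j>|^2 = 375/31; ||v||^2 = 23; deficit = 338/31

Write each e_j = u_j / sqrt(<u_j, u_j>) where u_j is the displayed integer vector. Then <v, e_j> = <v, u_j> / sqrt(<u_j, u_j>), so |<v, e_j>|^2 = <v, u_j>^2 / <u_j, u_j>.
Coefficients: <v, e_1> = -7/sqrt(9), <v, e_2> = -8/sqrt(99), <v, e_3> = -64/sqrt(682).
Square and sum: Σ |<v, e_j>|^2 = 375/31.
Compute ||v||^2 = v·v = 23.
Deficit = 23 − 375/31 = 338/31 ≥ 0, confirming Bessel's inequality. (The deficit equals ||v − Σ <v,e_j> e_j||^2, the squared distance from v to span{e_j}.)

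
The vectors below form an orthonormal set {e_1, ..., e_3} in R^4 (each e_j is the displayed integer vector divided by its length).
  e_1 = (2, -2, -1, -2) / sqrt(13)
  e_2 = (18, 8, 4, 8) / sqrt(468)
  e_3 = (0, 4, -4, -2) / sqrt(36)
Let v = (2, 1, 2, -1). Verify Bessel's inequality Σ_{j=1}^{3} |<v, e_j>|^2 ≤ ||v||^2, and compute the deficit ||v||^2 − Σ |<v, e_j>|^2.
Σ |<v, e_j>|^2 = 41/9; ||v||^2 = 10; deficit = 49/9

Write each e_j = u_j / sqrt(<u_j, u_j>) where u_j is the displayed integer vector. Then <v, e_j> = <v, u_j> / sqrt(<u_j, u_j>), so |<v, e_j>|^2 = <v, u_j>^2 / <u_j, u_j>.
Coefficients: <v, e_1> = 2/sqrt(13), <v, e_2> = 44/sqrt(468), <v, e_3> = -2/sqrt(36).
Square and sum: Σ |<v, e_j>|^2 = 41/9.
Compute ||v||^2 = v·v = 10.
Deficit = 10 − 41/9 = 49/9 ≥ 0, confirming Bessel's inequality. (The deficit equals ||v − Σ <v,e_j> e_j||^2, the squared distance from v to span{e_j}.)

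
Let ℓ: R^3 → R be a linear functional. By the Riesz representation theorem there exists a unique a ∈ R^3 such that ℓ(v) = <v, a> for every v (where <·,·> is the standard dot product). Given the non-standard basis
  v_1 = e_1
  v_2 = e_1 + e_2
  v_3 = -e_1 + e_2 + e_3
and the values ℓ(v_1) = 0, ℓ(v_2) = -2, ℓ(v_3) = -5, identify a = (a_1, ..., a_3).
a = (0, -2, -3)

Write a = (a_1, ..., a_3) in the standard basis. For each basis vector v_i, ℓ(v_i) = <v_i, a> is a linear equation in the a_j's. Collect the n equations into a matrix system V a = ℓ, where row i of V is v_i (expressed in the standard basis). Since V is invertible (lower-triangular with 1s on the diagonal, up to permutation), solve by back-substitution:
  V =
[[1, 0, 0],
 [1, 1, 0],
 [-1, 1, 1]]
  V a = (0, -2, -5)
Solving gives a = (0, -2, -3).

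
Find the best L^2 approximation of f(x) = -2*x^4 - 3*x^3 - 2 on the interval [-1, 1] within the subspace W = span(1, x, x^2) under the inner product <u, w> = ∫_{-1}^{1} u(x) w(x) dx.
g(x) = -12*x^2/7 - 9*x/5 - 64/35

The best approximation g ∈ W is the orthogonal projection of f onto W. Writing g = a_0 + a_1 x + a_2 x^2, the coefficients solve the normal equations G · a = b where
  G_{ij} = <φ_i, φ_j> and b_i = <f, φ_i>, with φ_0 = 1, φ_1 = x, φ_2 = x^2.
G =
  [2, 0, 2/3]
  [0, 2/3, 0]
  [2/3, 0, 2/5],
b = (-24/5, -6/5, -40/21).
Solving gives a_0 = -64/35, a_1 = -9/5, a_2 = -12/7, so
  g(x) = -12*x^2/7 - 9*x/5 - 64/35.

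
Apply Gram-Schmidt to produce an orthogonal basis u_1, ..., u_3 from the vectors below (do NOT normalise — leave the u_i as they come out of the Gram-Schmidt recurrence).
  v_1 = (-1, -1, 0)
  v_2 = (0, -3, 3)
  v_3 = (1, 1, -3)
Orthogonal basis:
  u_1 = (-1, -1, 0)
  u_2 = (3/2, -3/2, 3)
  u_3 = (1, -1, -1)

Apply the Gram-Schmidt recurrence
  u_1 = v_1
  u_i = v_i − Σ_{j<i} ((v_i · u_j) / (u_j · u_j)) · u_j.

Step by step this gives:
  u_1 = (-1, -1, 0)
  u_2 = (3/2, -3/2, 3)
  u_3 = (1, -1, -1)

Orthogonality check:
  u_2 · u_1 = 0 (should be 0)
  u_3 · u_1 = 0 (should be 0)
  u_3 · u_2 = 0 (should be 0)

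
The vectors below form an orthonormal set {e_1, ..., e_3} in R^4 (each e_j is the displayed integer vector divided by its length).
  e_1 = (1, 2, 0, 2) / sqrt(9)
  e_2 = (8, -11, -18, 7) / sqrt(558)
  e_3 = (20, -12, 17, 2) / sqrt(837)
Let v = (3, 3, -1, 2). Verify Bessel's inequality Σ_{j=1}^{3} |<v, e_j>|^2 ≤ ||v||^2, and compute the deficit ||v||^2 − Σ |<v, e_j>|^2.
Σ |<v, e_j>|^2 = 1073/54; ||v||^2 = 23; deficit = 169/54

Write each e_j = u_j / sqrt(<u_j, u_j>) where u_j is the displayed integer vector. Then <v, e_j> = <v, u_j> / sqrt(<u_j, u_j>), so |<v, e_j>|^2 = <v, u_j>^2 / <u_j, u_j>.
Coefficients: <v, e_1> = 13/sqrt(9), <v, e_2> = 23/sqrt(558), <v, e_3> = 11/sqrt(837).
Square and sum: Σ |<v, e_j>|^2 = 1073/54.
Compute ||v||^2 = v·v = 23.
Deficit = 23 − 1073/54 = 169/54 ≥ 0, confirming Bessel's inequality. (The deficit equals ||v − Σ <v,e_j> e_j||^2, the squared distance from v to span{e_j}.)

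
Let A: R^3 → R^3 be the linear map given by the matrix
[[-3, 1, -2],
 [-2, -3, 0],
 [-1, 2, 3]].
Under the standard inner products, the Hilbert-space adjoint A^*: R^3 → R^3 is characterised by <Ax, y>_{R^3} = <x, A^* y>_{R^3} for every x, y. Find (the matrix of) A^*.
A^* = A^T =
[[-3, -2, -1],
 [1, -3, 2],
 [-2, 0, 3]]

For real matrices with standard dot products, the defining identity <Ax, y> = <x, A^* y> gives (Ax)^T y = x^T (A^*) y, i.e. x^T A^T y = x^T (A^*) y. Since this holds for all x, y, we must have A^* = A^T. Therefore
A^* =
[[-3, -2, -1],
 [1, -3, 2],
 [-2, 0, 3]].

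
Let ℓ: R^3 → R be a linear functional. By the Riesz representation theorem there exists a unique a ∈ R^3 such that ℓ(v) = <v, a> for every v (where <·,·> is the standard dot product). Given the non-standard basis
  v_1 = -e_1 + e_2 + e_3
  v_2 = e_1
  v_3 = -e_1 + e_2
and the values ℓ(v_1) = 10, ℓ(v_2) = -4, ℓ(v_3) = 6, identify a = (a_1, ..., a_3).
a = (-4, 2, 4)

Write a = (a_1, ..., a_3) in the standard basis. For each basis vector v_i, ℓ(v_i) = <v_i, a> is a linear equation in the a_j's. Collect the n equations into a matrix system V a = ℓ, where row i of V is v_i (expressed in the standard basis). Since V is invertible (lower-triangular with 1s on the diagonal, up to permutation), solve by back-substitution:
  V =
[[-1, 1, 1],
 [1, 0, 0],
 [-1, 1, 0]]
  V a = (10, -4, 6)
Solving gives a = (-4, 2, 4).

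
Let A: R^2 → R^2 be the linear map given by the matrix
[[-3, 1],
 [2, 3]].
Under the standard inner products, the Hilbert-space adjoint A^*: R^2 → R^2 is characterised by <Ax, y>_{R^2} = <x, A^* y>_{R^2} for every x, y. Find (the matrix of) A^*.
A^* = A^T =
[[-3, 2],
 [1, 3]]

For real matrices with standard dot products, the defining identity <Ax, y> = <x, A^* y> gives (Ax)^T y = x^T (A^*) y, i.e. x^T A^T y = x^T (A^*) y. Since this holds for all x, y, we must have A^* = A^T. Therefore
A^* =
[[-3, 2],
 [1, 3]].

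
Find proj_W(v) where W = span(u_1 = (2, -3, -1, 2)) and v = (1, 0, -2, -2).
proj_W(v) = (0, 0, 0, 0)

Set up U = [u_1 | ... | u_1] ∈ R^(4×1). The projector onto W = col(U) is P = U (U^T U)^(-1) U^T.
Compute U^T U =
  [18],
and U^T v = (0).
Solve U^T U · c = U^T v for the coefficients: c = (0). The projection is proj_W(v) = U c.
Check: (v - proj_W(v)) · u_1 = 0  (should be 0).
Result: proj_W(v) = (0, 0, 0, 0).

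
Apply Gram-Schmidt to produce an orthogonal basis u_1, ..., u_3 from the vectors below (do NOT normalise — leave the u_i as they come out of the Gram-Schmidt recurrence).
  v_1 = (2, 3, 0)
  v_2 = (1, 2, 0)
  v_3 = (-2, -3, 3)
Orthogonal basis:
  u_1 = (2, 3, 0)
  u_2 = (-3/13, 2/13, 0)
  u_3 = (0, 0, 3)

Apply the Gram-Schmidt recurrence
  u_1 = v_1
  u_i = v_i − Σ_{j<i} ((v_i · u_j) / (u_j · u_j)) · u_j.

Step by step this gives:
  u_1 = (2, 3, 0)
  u_2 = (-3/13, 2/13, 0)
  u_3 = (0, 0, 3)

Orthogonality check:
  u_2 · u_1 = 0 (should be 0)
  u_3 · u_1 = 0 (should be 0)
  u_3 · u_2 = 0 (should be 0)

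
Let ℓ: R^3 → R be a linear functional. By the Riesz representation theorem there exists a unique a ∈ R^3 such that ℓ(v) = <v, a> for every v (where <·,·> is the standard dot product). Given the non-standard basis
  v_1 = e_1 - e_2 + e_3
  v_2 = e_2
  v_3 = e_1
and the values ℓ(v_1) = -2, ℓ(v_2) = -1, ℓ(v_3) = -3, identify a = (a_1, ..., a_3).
a = (-3, -1, 0)

Write a = (a_1, ..., a_3) in the standard basis. For each basis vector v_i, ℓ(v_i) = <v_i, a> is a linear equation in the a_j's. Collect the n equations into a matrix system V a = ℓ, where row i of V is v_i (expressed in the standard basis). Since V is invertible (lower-triangular with 1s on the diagonal, up to permutation), solve by back-substitution:
  V =
[[1, -1, 1],
 [0, 1, 0],
 [1, 0, 0]]
  V a = (-2, -1, -3)
Solving gives a = (-3, -1, 0).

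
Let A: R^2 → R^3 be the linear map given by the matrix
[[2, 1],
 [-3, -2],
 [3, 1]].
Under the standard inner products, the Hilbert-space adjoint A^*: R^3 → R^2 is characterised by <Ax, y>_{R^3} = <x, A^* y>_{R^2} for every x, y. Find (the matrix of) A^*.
A^* = A^T =
[[2, -3, 3],
 [1, -2, 1]]

For real matrices with standard dot products, the defining identity <Ax, y> = <x, A^* y> gives (Ax)^T y = x^T (A^*) y, i.e. x^T A^T y = x^T (A^*) y. Since this holds for all x, y, we must have A^* = A^T. Therefore
A^* =
[[2, -3, 3],
 [1, -2, 1]].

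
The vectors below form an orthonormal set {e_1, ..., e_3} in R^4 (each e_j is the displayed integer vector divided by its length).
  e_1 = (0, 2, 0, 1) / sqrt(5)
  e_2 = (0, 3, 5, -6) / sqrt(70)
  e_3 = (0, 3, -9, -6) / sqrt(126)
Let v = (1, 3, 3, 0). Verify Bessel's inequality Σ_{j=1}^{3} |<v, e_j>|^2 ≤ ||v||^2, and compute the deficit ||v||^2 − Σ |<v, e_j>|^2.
Σ |<v, e_j>|^2 = 18; ||v||^2 = 19; deficit = 1

Write each e_j = u_j / sqrt(<u_j, u_j>) where u_j is the displayed integer vector. Then <v, e_j> = <v, u_j> / sqrt(<u_j, u_j>), so |<v, e_j>|^2 = <v, u_j>^2 / <u_j, u_j>.
Coefficients: <v, e_1> = 6/sqrt(5), <v, e_2> = 24/sqrt(70), <v, e_3> = -18/sqrt(126).
Square and sum: Σ |<v, e_j>|^2 = 18.
Compute ||v||^2 = v·v = 19.
Deficit = 19 − 18 = 1 ≥ 0, confirming Bessel's inequality. (The deficit equals ||v − Σ <v,e_j> e_j||^2, the squared distance from v to span{e_j}.)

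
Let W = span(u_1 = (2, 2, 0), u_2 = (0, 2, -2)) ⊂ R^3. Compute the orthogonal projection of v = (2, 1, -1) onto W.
proj_W(v) = (4/3, 5/3, -1/3)

Set up U = [u_1 | ... | u_2] ∈ R^(3×2). The projector onto W = col(U) is P = U (U^T U)^(-1) U^T.
Compute U^T U =
  [8, 4]
  [4, 8],
and U^T v = (6, 4).
Solve U^T U · c = U^T v for the coefficients: c = (2/3, 1/6). The projection is proj_W(v) = U c.
Check: (v - proj_W(v)) · u_1 = 0  (should be 0).
Check: (v - proj_W(v)) · u_2 = 0  (should be 0).
Result: proj_W(v) = (4/3, 5/3, -1/3).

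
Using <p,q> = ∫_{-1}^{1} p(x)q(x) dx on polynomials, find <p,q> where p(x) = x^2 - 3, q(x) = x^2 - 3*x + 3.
<p,q> = -88/5

Expand the product: p(x)·q(x) = x^4 - 3*x^3 + 9*x - 9.
∫_{-1}^{1} of each monomial x^k gives [2/(k+1) if k even, 0 if k odd]. Integrating term-by-term (or equivalently evaluating the antiderivative F(x) = x^5/5 - 3*x^4/4 + 9*x^2/2 - 9*x at the endpoints):
  F(1) − F(−1) = -101/20 − (251/20) = -88/5.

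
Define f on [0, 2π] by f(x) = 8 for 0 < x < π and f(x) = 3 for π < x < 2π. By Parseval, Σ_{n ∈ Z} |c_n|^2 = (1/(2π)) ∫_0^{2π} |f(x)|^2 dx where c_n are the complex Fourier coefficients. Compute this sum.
Σ |c_n|^2 = 73/2

Parseval equates the L^2 energy of f (normalised by 1/(2π)) with the ℓ^2 sum of its Fourier coefficients: (1/(2π)) ∫_0^{2π} |f|^2 = Σ |c_n|^2.
Compute the left side: (1/(2π)) [∫_0^π 8^2 dx + ∫_π^{2π} 3^2 dx] = (1/(2π)) · (64π + 9π) = (64 + 9)/2 = 73/2.
So Σ_{n ∈ Z} |c_n|^2 = 73/2.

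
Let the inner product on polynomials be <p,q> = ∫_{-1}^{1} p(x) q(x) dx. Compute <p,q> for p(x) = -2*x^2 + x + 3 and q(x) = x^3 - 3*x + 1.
<p,q> = 46/15

Expand the product: p(x)·q(x) = -2*x^5 + x^4 + 9*x^3 - 5*x^2 - 8*x + 3.
∫_{-1}^{1} of each monomial x^k gives [2/(k+1) if k even, 0 if k odd]. Integrating term-by-term (or equivalently evaluating the antiderivative F(x) = -x^6/3 + x^5/5 + 9*x^4/4 - 5*x^3/3 - 4*x^2 + 3*x at the endpoints):
  F(1) − F(−1) = -11/20 − (-217/60) = 46/15.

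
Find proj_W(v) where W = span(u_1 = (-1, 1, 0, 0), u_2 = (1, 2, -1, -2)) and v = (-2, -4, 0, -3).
proj_W(v) = (10/19, -28/19, 6/19, 12/19)

Set up U = [u_1 | ... | u_2] ∈ R^(4×2). The projector onto W = col(U) is P = U (U^T U)^(-1) U^T.
Compute U^T U =
  [2, 1]
  [1, 10],
and U^T v = (-2, -4).
Solve U^T U · c = U^T v for the coefficients: c = (-16/19, -6/19). The projection is proj_W(v) = U c.
Check: (v - proj_W(v)) · u_1 = 0  (should be 0).
Check: (v - proj_W(v)) · u_2 = 0  (should be 0).
Result: proj_W(v) = (10/19, -28/19, 6/19, 12/19).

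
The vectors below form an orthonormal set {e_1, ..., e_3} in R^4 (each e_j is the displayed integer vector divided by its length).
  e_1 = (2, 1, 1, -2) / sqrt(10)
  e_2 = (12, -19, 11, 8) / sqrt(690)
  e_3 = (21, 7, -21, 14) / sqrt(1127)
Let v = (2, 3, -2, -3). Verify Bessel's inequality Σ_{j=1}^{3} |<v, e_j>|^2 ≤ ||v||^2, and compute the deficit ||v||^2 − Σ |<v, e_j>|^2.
Σ |<v, e_j>|^2 = 74/3; ||v||^2 = 26; deficit = 4/3

Write each e_j = u_j / sqrt(<u_j, u_j>) where u_j is the displayed integer vector. Then <v, e_j> = <v, u_j> / sqrt(<u_j, u_j>), so |<v, e_j>|^2 = <v, u_j>^2 / <u_j, u_j>.
Coefficients: <v, e_1> = 11/sqrt(10), <v, e_2> = -79/sqrt(690), <v, e_3> = 63/sqrt(1127).
Square and sum: Σ |<v, e_j>|^2 = 74/3.
Compute ||v||^2 = v·v = 26.
Deficit = 26 − 74/3 = 4/3 ≥ 0, confirming Bessel's inequality. (The deficit equals ||v − Σ <v,e_j> e_j||^2, the squared distance from v to span{e_j}.)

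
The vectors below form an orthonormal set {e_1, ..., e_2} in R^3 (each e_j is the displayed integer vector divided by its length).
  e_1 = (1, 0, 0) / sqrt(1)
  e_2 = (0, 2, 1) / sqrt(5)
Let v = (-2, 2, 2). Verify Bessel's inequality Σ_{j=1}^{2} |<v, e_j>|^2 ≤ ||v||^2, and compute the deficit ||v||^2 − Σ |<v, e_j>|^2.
Σ |<v, e_j>|^2 = 56/5; ||v||^2 = 12; deficit = 4/5

Write each e_j = u_j / sqrt(<u_j, u_j>) where u_j is the displayed integer vector. Then <v, e_j> = <v, u_j> / sqrt(<u_j, u_j>), so |<v, e_j>|^2 = <v, u_j>^2 / <u_j, u_j>.
Coefficients: <v, e_1> = -2/sqrt(1), <v, e_2> = 6/sqrt(5).
Square and sum: Σ |<v, e_j>|^2 = 56/5.
Compute ||v||^2 = v·v = 12.
Deficit = 12 − 56/5 = 4/5 ≥ 0, confirming Bessel's inequality. (The deficit equals ||v − Σ <v,e_j> e_j||^2, the squared distance from v to span{e_j}.)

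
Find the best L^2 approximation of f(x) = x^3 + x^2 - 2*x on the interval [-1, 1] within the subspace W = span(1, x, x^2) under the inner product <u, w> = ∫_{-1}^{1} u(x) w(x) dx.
g(x) = x^2 - 7*x/5

The best approximation g ∈ W is the orthogonal projection of f onto W. Writing g = a_0 + a_1 x + a_2 x^2, the coefficients solve the normal equations G · a = b where
  G_{ij} = <φ_i, φ_j> and b_i = <f, φ_i>, with φ_0 = 1, φ_1 = x, φ_2 = x^2.
G =
  [2, 0, 2/3]
  [0, 2/3, 0]
  [2/3, 0, 2/5],
b = (2/3, -14/15, 2/5).
Solving gives a_0 = 0, a_1 = -7/5, a_2 = 1, so
  g(x) = x^2 - 7*x/5.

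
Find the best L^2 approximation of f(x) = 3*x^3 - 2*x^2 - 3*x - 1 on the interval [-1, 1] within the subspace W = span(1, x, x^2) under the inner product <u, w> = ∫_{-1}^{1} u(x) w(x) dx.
g(x) = -2*x^2 - 6*x/5 - 1

The best approximation g ∈ W is the orthogonal projection of f onto W. Writing g = a_0 + a_1 x + a_2 x^2, the coefficients solve the normal equations G · a = b where
  G_{ij} = <φ_i, φ_j> and b_i = <f, φ_i>, with φ_0 = 1, φ_1 = x, φ_2 = x^2.
G =
  [2, 0, 2/3]
  [0, 2/3, 0]
  [2/3, 0, 2/5],
b = (-10/3, -4/5, -22/15).
Solving gives a_0 = -1, a_1 = -6/5, a_2 = -2, so
  g(x) = -2*x^2 - 6*x/5 - 1.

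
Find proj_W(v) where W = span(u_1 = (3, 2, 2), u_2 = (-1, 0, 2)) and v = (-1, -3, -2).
proj_W(v) = (-37/21, -31/21, -50/21)

Set up U = [u_1 | ... | u_2] ∈ R^(3×2). The projector onto W = col(U) is P = U (U^T U)^(-1) U^T.
Compute U^T U =
  [17, 1]
  [1, 5],
and U^T v = (-13, -3).
Solve U^T U · c = U^T v for the coefficients: c = (-31/42, -19/42). The projection is proj_W(v) = U c.
Check: (v - proj_W(v)) · u_1 = 0  (should be 0).
Check: (v - proj_W(v)) · u_2 = 0  (should be 0).
Result: proj_W(v) = (-37/21, -31/21, -50/21).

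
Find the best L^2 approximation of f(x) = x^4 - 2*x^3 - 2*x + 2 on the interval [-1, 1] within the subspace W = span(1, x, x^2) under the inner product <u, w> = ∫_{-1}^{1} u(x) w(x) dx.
g(x) = 6*x^2/7 - 16*x/5 + 67/35

The best approximation g ∈ W is the orthogonal projection of f onto W. Writing g = a_0 + a_1 x + a_2 x^2, the coefficients solve the normal equations G · a = b where
  G_{ij} = <φ_i, φ_j> and b_i = <f, φ_i>, with φ_0 = 1, φ_1 = x, φ_2 = x^2.
G =
  [2, 0, 2/3]
  [0, 2/3, 0]
  [2/3, 0, 2/5],
b = (22/5, -32/15, 34/21).
Solving gives a_0 = 67/35, a_1 = -16/5, a_2 = 6/7, so
  g(x) = 6*x^2/7 - 16*x/5 + 67/35.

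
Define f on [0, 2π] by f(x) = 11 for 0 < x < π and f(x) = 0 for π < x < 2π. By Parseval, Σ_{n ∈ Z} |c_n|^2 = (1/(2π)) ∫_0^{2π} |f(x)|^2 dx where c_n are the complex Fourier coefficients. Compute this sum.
Σ |c_n|^2 = 121/2

Parseval equates the L^2 energy of f (normalised by 1/(2π)) with the ℓ^2 sum of its Fourier coefficients: (1/(2π)) ∫_0^{2π} |f|^2 = Σ |c_n|^2.
Compute the left side: (1/(2π)) [∫_0^π 11^2 dx + ∫_π^{2π} 0^2 dx] = (1/(2π)) · (121π + 0π) = (121 + 0)/2 = 121/2.
So Σ_{n ∈ Z} |c_n|^2 = 121/2.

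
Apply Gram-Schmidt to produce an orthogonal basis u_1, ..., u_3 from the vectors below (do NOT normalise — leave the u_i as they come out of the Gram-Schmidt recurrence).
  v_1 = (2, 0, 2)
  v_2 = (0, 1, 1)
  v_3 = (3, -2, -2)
Orthogonal basis:
  u_1 = (2, 0, 2)
  u_2 = (-1/2, 1, 1/2)
  u_3 = (1, 1, -1)

Apply the Gram-Schmidt recurrence
  u_1 = v_1
  u_i = v_i − Σ_{j<i} ((v_i · u_j) / (u_j · u_j)) · u_j.

Step by step this gives:
  u_1 = (2, 0, 2)
  u_2 = (-1/2, 1, 1/2)
  u_3 = (1, 1, -1)

Orthogonality check:
  u_2 · u_1 = 0 (should be 0)
  u_3 · u_1 = 0 (should be 0)
  u_3 · u_2 = 0 (should be 0)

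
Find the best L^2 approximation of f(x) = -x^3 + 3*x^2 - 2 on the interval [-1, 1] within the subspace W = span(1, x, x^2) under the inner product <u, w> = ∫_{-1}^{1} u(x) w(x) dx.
g(x) = 3*x^2 - 3*x/5 - 2

The best approximation g ∈ W is the orthogonal projection of f onto W. Writing g = a_0 + a_1 x + a_2 x^2, the coefficients solve the normal equations G · a = b where
  G_{ij} = <φ_i, φ_j> and b_i = <f, φ_i>, with φ_0 = 1, φ_1 = x, φ_2 = x^2.
G =
  [2, 0, 2/3]
  [0, 2/3, 0]
  [2/3, 0, 2/5],
b = (-2, -2/5, -2/15).
Solving gives a_0 = -2, a_1 = -3/5, a_2 = 3, so
  g(x) = 3*x^2 - 3*x/5 - 2.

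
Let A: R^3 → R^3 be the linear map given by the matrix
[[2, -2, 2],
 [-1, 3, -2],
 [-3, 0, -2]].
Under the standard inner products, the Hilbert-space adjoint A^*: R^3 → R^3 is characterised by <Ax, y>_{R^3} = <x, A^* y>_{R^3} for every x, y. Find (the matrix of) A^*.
A^* = A^T =
[[2, -1, -3],
 [-2, 3, 0],
 [2, -2, -2]]

For real matrices with standard dot products, the defining identity <Ax, y> = <x, A^* y> gives (Ax)^T y = x^T (A^*) y, i.e. x^T A^T y = x^T (A^*) y. Since this holds for all x, y, we must have A^* = A^T. Therefore
A^* =
[[2, -1, -3],
 [-2, 3, 0],
 [2, -2, -2]].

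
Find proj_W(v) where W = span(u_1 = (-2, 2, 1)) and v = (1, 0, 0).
proj_W(v) = (4/9, -4/9, -2/9)

Set up U = [u_1 | ... | u_1] ∈ R^(3×1). The projector onto W = col(U) is P = U (U^T U)^(-1) U^T.
Compute U^T U =
  [9],
and U^T v = (-2).
Solve U^T U · c = U^T v for the coefficients: c = (-2/9). The projection is proj_W(v) = U c.
Check: (v - proj_W(v)) · u_1 = 0  (should be 0).
Result: proj_W(v) = (4/9, -4/9, -2/9).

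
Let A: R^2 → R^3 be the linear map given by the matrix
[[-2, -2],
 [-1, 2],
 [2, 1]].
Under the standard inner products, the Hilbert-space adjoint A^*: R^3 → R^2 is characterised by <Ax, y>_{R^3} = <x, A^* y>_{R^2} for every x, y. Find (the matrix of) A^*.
A^* = A^T =
[[-2, -1, 2],
 [-2, 2, 1]]

For real matrices with standard dot products, the defining identity <Ax, y> = <x, A^* y> gives (Ax)^T y = x^T (A^*) y, i.e. x^T A^T y = x^T (A^*) y. Since this holds for all x, y, we must have A^* = A^T. Therefore
A^* =
[[-2, -1, 2],
 [-2, 2, 1]].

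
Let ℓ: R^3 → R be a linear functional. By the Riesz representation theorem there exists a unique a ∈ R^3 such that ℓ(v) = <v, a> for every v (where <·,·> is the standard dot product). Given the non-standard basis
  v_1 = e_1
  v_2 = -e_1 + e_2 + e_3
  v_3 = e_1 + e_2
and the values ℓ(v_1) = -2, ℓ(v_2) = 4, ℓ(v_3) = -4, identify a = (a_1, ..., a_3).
a = (-2, -2, 4)

Write a = (a_1, ..., a_3) in the standard basis. For each basis vector v_i, ℓ(v_i) = <v_i, a> is a linear equation in the a_j's. Collect the n equations into a matrix system V a = ℓ, where row i of V is v_i (expressed in the standard basis). Since V is invertible (lower-triangular with 1s on the diagonal, up to permutation), solve by back-substitution:
  V =
[[1, 0, 0],
 [-1, 1, 1],
 [1, 1, 0]]
  V a = (-2, 4, -4)
Solving gives a = (-2, -2, 4).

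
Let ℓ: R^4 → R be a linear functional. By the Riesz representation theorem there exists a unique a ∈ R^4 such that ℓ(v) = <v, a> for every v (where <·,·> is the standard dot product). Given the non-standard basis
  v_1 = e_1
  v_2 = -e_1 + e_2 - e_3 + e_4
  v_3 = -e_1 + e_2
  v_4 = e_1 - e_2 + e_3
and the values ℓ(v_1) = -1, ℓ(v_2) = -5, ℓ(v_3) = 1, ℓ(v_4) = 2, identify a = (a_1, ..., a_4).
a = (-1, 0, 3, -3)

Write a = (a_1, ..., a_4) in the standard basis. For each basis vector v_i, ℓ(v_i) = <v_i, a> is a linear equation in the a_j's. Collect the n equations into a matrix system V a = ℓ, where row i of V is v_i (expressed in the standard basis). Since V is invertible (lower-triangular with 1s on the diagonal, up to permutation), solve by back-substitution:
  V =
[[1, 0, 0, 0],
 [-1, 1, -1, 1],
 [-1, 1, 0, 0],
 [1, -1, 1, 0]]
  V a = (-1, -5, 1, 2)
Solving gives a = (-1, 0, 3, -3).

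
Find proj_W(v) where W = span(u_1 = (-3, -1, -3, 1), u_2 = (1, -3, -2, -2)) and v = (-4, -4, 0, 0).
proj_W(v) = (-84/43, -68/43, -120/43, 8/43)

Set up U = [u_1 | ... | u_2] ∈ R^(4×2). The projector onto W = col(U) is P = U (U^T U)^(-1) U^T.
Compute U^T U =
  [20, 4]
  [4, 18],
and U^T v = (16, 8).
Solve U^T U · c = U^T v for the coefficients: c = (32/43, 12/43). The projection is proj_W(v) = U c.
Check: (v - proj_W(v)) · u_1 = 0  (should be 0).
Check: (v - proj_W(v)) · u_2 = 0  (should be 0).
Result: proj_W(v) = (-84/43, -68/43, -120/43, 8/43).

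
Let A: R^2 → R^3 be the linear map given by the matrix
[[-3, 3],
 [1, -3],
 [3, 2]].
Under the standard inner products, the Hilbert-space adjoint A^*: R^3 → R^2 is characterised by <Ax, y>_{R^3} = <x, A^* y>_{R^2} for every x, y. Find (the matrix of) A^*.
A^* = A^T =
[[-3, 1, 3],
 [3, -3, 2]]

For real matrices with standard dot products, the defining identity <Ax, y> = <x, A^* y> gives (Ax)^T y = x^T (A^*) y, i.e. x^T A^T y = x^T (A^*) y. Since this holds for all x, y, we must have A^* = A^T. Therefore
A^* =
[[-3, 1, 3],
 [3, -3, 2]].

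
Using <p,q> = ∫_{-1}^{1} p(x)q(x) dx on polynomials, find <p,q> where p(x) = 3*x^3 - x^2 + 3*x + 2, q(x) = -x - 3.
<p,q> = -66/5

Expand the product: p(x)·q(x) = -3*x^4 - 8*x^3 - 11*x - 6.
∫_{-1}^{1} of each monomial x^k gives [2/(k+1) if k even, 0 if k odd]. Integrating term-by-term (or equivalently evaluating the antiderivative F(x) = -3*x^5/5 - 2*x^4 - 11*x^2/2 - 6*x at the endpoints):
  F(1) − F(−1) = -141/10 − (-9/10) = -66/5.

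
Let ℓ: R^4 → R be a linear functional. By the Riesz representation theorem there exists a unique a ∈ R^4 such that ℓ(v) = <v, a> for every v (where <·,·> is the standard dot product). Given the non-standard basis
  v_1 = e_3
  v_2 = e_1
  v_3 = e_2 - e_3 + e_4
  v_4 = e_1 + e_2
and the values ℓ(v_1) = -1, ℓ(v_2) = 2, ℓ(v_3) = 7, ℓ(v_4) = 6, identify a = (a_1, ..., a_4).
a = (2, 4, -1, 2)

Write a = (a_1, ..., a_4) in the standard basis. For each basis vector v_i, ℓ(v_i) = <v_i, a> is a linear equation in the a_j's. Collect the n equations into a matrix system V a = ℓ, where row i of V is v_i (expressed in the standard basis). Since V is invertible (lower-triangular with 1s on the diagonal, up to permutation), solve by back-substitution:
  V =
[[0, 0, 1, 0],
 [1, 0, 0, 0],
 [0, 1, -1, 1],
 [1, 1, 0, 0]]
  V a = (-1, 2, 7, 6)
Solving gives a = (2, 4, -1, 2).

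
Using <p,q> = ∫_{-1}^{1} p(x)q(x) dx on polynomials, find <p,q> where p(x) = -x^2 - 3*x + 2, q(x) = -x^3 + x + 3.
<p,q> = 46/5

Expand the product: p(x)·q(x) = x^5 + 3*x^4 - 3*x^3 - 6*x^2 - 7*x + 6.
∫_{-1}^{1} of each monomial x^k gives [2/(k+1) if k even, 0 if k odd]. Integrating term-by-term (or equivalently evaluating the antiderivative F(x) = x^6/6 + 3*x^5/5 - 3*x^4/4 - 2*x^3 - 7*x^2/2 + 6*x at the endpoints):
  F(1) − F(−1) = 31/60 − (-521/60) = 46/5.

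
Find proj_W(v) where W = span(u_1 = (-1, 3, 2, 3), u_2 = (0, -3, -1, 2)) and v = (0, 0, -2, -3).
proj_W(v) = (202/297, -5/11, -247/297, -920/297)

Set up U = [u_1 | ... | u_2] ∈ R^(4×2). The projector onto W = col(U) is P = U (U^T U)^(-1) U^T.
Compute U^T U =
  [23, -5]
  [-5, 14],
and U^T v = (-13, -4).
Solve U^T U · c = U^T v for the coefficients: c = (-202/297, -157/297). The projection is proj_W(v) = U c.
Check: (v - proj_W(v)) · u_1 = 0  (should be 0).
Check: (v - proj_W(v)) · u_2 = 0  (should be 0).
Result: proj_W(v) = (202/297, -5/11, -247/297, -920/297).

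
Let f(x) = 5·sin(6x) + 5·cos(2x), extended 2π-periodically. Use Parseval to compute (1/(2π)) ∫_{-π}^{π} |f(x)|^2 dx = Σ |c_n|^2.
Σ |c_n|^2 = 25

Expand |f|^2 and use orthogonality of {sin(nx), cos(mx)} on [-π, π]:
  ∫_{-π}^{π} sin(nx)^2 dx = π, ∫ cos(mx)^2 dx = π, and cross terms integrate to 0.
So ∫_{-π}^{π} f(x)^2 dx = 5^2 · π + 5^2 · π = (25 + 25)π.
Divide by 2π: (25 + 25)/2 = 25.
By Parseval, this equals Σ |c_n|^2.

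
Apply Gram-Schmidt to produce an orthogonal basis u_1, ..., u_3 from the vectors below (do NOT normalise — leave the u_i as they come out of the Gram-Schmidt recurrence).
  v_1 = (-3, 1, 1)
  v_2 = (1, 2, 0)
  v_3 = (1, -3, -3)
Orthogonal basis:
  u_1 = (-3, 1, 1)
  u_2 = (8/11, 23/11, 1/11)
  u_3 = (-16/27, 8/27, -56/27)

Apply the Gram-Schmidt recurrence
  u_1 = v_1
  u_i = v_i − Σ_{j<i} ((v_i · u_j) / (u_j · u_j)) · u_j.

Step by step this gives:
  u_1 = (-3, 1, 1)
  u_2 = (8/11, 23/11, 1/11)
  u_3 = (-16/27, 8/27, -56/27)

Orthogonality check:
  u_2 · u_1 = 0 (should be 0)
  u_3 · u_1 = 0 (should be 0)
  u_3 · u_2 = 0 (should be 0)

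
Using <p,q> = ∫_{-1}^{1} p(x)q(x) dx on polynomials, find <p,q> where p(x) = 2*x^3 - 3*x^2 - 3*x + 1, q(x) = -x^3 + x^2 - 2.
<p,q> = 2/21

Expand the product: p(x)·q(x) = -2*x^6 + 5*x^5 - 8*x^3 + 7*x^2 + 6*x - 2.
∫_{-1}^{1} of each monomial x^k gives [2/(k+1) if k even, 0 if k odd]. Integrating term-by-term (or equivalently evaluating the antiderivative F(x) = -2*x^7/7 + 5*x^6/6 - 2*x^4 + 7*x^3/3 + 3*x^2 - 2*x at the endpoints):
  F(1) − F(−1) = 79/42 − (25/14) = 2/21.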